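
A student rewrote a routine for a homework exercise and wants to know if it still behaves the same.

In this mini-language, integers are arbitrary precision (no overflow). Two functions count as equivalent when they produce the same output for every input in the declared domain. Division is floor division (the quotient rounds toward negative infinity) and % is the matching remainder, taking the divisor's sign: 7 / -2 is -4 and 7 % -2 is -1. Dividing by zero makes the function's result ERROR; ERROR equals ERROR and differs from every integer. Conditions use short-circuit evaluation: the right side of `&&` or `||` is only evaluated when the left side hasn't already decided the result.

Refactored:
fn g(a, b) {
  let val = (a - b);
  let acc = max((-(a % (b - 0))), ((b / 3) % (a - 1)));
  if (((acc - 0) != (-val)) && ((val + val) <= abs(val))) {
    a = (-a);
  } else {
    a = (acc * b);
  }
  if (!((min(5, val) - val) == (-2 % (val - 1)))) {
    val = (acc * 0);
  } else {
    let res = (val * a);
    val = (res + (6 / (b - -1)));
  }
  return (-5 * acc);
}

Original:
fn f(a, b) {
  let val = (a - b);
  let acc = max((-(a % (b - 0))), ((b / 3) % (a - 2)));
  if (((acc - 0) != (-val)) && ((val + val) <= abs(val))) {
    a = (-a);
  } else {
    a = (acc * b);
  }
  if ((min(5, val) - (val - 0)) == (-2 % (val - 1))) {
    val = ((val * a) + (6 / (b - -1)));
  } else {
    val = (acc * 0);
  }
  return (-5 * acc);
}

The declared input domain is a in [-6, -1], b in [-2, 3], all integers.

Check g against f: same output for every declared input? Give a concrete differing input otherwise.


There is a counterexample at a=-1, b=3: 10 on one side, 5 on the other.
f: val=-4, then acc=-2, then (((acc - 0) != (-val)) && ((val + val) <= abs(val))) is true, then a=1, then ((min(5, val) - (val - 0)) == (-2 % (val - 1))) is false, then val=0, then returns 10
g: val=-4, then acc=-1, then (((acc - 0) != (-val)) && ((val + val) <= abs(val))) is true, then a=1, then (!((min(5, val) - val) == (-2 % (val - 1)))) is true, then val=0, then returns 5
verdict: not equivalent; witness: a=-1, b=3


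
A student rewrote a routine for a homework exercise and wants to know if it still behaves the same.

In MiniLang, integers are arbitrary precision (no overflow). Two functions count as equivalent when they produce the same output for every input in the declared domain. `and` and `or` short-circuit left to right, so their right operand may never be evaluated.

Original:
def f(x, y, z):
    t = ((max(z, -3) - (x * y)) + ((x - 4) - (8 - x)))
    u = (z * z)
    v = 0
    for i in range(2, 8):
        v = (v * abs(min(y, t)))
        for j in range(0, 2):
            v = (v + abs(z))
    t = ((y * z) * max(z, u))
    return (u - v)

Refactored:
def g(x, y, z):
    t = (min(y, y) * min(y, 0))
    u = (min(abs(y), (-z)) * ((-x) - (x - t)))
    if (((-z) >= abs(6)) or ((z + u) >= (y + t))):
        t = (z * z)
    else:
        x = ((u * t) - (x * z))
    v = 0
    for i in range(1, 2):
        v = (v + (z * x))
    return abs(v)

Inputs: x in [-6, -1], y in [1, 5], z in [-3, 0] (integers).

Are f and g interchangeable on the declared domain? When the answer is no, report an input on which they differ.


These are not equivalent — on x=-6, y=1, z=-3 the outputs split (-25729827 vs 18).
f: t becomes -21; next u becomes 9; next v becomes 0; next at i=2:; next v becomes 0; next at j=0:; next v becomes 3; next at j=1:; next v becomes 6; next at i=3:; next v becomes 126; next at j=0:; next v becomes 129; next at j=1:; next v becomes 132; next at i=4:; next v becomes 2772; next at j=0:; next v becomes 2775; next at j=1:; next v becomes 2778; next at i=5:; next v becomes 58338; next at j=0:; next v becomes 58341; next at j=1:; next v becomes 58344; next at i=6:; next v becomes 1225224; next at j=0:; next v becomes 1225227; next at j=1:; next v becomes 1225230; next at i=7:; next v becomes 25729830; next at j=0:; next v becomes 25729833; next at j=1:; next v becomes 25729836; next t becomes -27; next final value -25729827
g: t becomes 0; next u becomes 12; next (((-z) >= abs(6)) or ((z + u) >= (y + t))) evaluates to true; next t becomes 9; next v becomes 0; next at i=1:; next v becomes 18; next final value 18
verdict: not equivalent; witness: x=-6, y=1, z=-3


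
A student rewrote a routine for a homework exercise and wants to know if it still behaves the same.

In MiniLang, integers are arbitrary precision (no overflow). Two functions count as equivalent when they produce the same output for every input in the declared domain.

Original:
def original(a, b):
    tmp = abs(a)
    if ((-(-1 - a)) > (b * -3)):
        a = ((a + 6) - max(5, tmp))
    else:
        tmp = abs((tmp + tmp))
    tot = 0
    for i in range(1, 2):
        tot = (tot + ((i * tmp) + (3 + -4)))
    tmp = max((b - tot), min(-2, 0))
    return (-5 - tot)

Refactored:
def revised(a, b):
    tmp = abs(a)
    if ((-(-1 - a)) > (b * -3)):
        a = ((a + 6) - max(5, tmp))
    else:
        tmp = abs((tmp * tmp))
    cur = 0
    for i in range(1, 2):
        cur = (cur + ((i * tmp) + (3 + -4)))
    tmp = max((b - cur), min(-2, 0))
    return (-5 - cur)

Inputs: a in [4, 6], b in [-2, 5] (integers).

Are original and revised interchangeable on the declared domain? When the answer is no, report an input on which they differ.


Not equivalent: a=4, b=-2 separates them (-12 vs -20).
original: tmp becomes 4; next ((-(-1 - a)) > (b * -3)) evaluates to false; next tmp becomes 8; next tot becomes 0; next at i=1:; next tot becomes 7; next tmp becomes -2; next final value -12
revised: tmp becomes 4; next ((-(-1 - a)) > (b * -3)) evaluates to false; next tmp becomes 16; next cur becomes 0; next at i=1:; next cur becomes 15; next tmp becomes -2; next final value -20
verdict: not equivalent; witness: a=4, b=-2


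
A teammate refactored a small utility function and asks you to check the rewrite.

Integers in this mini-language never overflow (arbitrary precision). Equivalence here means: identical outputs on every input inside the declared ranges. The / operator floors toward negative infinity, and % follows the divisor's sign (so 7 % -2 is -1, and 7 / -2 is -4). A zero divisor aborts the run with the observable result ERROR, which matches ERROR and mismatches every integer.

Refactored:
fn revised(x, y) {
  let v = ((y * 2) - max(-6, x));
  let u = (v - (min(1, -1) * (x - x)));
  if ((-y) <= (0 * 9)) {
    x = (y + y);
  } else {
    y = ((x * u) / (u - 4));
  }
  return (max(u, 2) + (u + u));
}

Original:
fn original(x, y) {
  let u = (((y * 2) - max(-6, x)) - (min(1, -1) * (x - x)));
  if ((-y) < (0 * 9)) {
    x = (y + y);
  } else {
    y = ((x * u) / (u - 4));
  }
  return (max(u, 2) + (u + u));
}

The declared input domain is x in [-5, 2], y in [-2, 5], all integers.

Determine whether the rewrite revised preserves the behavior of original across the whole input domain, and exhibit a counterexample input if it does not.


Take x=-4, y=0.
original: u becomes 4; next ((-y) < (0 * 9)) evaluates to false; next hits division by zero so the output is ERROR
revised: v becomes 4; next u becomes 4; next ((-y) <= (0 * 9)) evaluates to true; next x becomes 0; next final value 12
ERROR vs 12 — the two versions disagree here.
verdict: not equivalent; witness: x=-4, y=0


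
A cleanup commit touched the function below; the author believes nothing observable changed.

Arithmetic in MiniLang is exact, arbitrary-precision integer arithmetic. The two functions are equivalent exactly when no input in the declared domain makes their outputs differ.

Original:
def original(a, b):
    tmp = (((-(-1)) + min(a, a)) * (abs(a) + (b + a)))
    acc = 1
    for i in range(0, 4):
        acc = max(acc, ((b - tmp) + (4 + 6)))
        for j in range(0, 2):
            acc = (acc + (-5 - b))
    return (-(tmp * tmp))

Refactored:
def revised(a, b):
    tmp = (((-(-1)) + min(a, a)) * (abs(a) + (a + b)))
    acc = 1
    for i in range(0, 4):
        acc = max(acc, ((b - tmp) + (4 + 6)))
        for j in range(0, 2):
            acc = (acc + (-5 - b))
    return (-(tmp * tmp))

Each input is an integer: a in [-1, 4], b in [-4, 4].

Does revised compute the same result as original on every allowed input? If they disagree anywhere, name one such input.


Reading the diff, among the changes: same computation, different form.
Spot check at a=-1, b=2 — original: tmp becomes 0; next acc becomes 1; next at i=0:; next acc becomes 12; next at j=0:; next acc becomes 5; next at j=1:; next acc becomes -2; next at i=1:; next acc becomes 12; next at j=0:; next acc becomes 5; next at j=1:; next acc becomes -2; next at i=2:; next acc becomes 12; next at j=0:; next acc becomes 5; next at j=1:; next acc becomes -2; next at i=3:; next acc becomes 12; next at j=0:; next acc becomes 5; next at j=1:; next acc becomes -2; next final value 0. revised: tmp becomes 0; next acc becomes 1; next at i=0:; next acc becomes 12; next at j=0:; next acc becomes 5; next at j=1:; next acc becomes -2; next at i=1:; next acc becomes 12; next at j=0:; next acc becomes 5; next at j=1:; next acc becomes -2; next at i=2:; next acc becomes 12; next at j=0:; next acc becomes 5; next at j=1:; next acc becomes -2; next at i=3:; next acc becomes 12; next at j=0:; next acc becomes 5; next at j=1:; next acc becomes -2; next final value 0. Both give 0.
Every one of the 54 inputs gives matching results.
verdict: equivalent


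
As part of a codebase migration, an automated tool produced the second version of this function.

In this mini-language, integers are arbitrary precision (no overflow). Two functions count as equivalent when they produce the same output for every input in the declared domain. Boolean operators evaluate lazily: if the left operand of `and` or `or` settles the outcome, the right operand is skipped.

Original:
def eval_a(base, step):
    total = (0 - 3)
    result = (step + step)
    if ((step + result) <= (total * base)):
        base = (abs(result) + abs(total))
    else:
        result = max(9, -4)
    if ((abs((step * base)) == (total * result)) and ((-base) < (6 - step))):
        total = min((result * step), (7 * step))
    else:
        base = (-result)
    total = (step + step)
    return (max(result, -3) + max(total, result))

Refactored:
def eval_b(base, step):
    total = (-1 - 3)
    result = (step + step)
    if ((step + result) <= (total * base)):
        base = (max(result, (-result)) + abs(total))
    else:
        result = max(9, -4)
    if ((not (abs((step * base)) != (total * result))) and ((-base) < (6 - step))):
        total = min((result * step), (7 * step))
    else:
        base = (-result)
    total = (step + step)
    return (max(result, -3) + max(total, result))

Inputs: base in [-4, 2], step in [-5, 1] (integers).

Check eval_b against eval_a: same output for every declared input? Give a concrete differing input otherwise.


The rewrite breaks on base=1, step=-1, where the results are -4 and 18.
eval_a: total=-3, then result=-2, then ((step + result) <= (total * base)) is true, then base=5, then ((abs((step * base)) == (total * result)) and ((-base) < (6 - step))) is false, then base=2, then total=-2, then returns -4
eval_b: total=-4, then result=-2, then ((step + result) <= (total * base)) is false, then result=9, then ((not (abs((step * base)) != (total * result))) and ((-base) < (6 - step))) is false, then base=-9, then total=-2, then returns 18
verdict: not equivalent; witness: base=1, step=-1


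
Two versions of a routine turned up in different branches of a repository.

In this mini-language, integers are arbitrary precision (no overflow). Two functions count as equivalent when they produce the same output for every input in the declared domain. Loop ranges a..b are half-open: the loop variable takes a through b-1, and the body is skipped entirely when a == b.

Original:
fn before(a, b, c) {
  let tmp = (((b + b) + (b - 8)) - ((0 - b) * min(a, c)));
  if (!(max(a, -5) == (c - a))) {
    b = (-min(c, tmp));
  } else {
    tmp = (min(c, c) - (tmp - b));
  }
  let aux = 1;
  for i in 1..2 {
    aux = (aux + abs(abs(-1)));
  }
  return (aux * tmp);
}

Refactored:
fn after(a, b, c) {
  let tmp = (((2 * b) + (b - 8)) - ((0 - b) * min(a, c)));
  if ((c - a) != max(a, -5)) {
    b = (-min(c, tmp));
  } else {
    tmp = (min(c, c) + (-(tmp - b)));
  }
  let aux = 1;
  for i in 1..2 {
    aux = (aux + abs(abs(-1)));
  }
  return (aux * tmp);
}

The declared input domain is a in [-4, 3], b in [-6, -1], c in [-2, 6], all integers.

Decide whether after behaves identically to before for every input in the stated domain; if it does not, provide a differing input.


The two versions differ — the changes include arithmetic usage differs; comparison usage differs; boolean connective usage differs; constant usage differs.
As a probe, take a=-3, b=-6, c=0: before runs tmp := -8 | (!(max(a, -5) == (c - a))): true | b := 8 | aux := 1 | iter i=1: | aux := 2 | result -16; after runs tmp := -8 | ((c - a) != max(a, -5)): true | b := 8 | aux := 1 | iter i=1: | aux := 2 | result -16; both end at -16.
Every one of the 432 inputs gives matching results.
verdict: equivalent


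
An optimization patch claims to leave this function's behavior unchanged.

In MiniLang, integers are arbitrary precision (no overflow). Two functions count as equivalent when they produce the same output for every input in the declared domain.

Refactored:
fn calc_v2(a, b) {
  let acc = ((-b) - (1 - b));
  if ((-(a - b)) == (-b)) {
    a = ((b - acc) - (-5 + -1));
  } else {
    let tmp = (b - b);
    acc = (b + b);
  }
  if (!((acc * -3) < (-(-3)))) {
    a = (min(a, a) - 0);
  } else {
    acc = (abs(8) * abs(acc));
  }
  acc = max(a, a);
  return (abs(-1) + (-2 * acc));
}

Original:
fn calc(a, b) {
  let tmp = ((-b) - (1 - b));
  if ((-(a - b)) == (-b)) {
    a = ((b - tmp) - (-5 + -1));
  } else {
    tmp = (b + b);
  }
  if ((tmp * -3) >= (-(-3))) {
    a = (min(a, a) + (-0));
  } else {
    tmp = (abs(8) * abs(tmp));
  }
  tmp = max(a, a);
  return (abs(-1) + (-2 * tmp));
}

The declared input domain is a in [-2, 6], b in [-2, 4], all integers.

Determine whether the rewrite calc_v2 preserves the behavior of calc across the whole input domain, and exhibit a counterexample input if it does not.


The two versions differ — the changes include statement counts differ; also comparison usage differs; also arithmetic usage differs; also boolean connective usage differs; also local variable names differ.
One worked example (a=-1, b=2) — calc: tmp=-1, then ((-(a - b)) == (-b)) is false, then tmp=4, then ((tmp * -3) >= (-(-3))) is false, then tmp=32, then tmp=-1, then returns 3; calc_v2: acc=-1, then ((-(a - b)) == (-b)) is false, then tmp=0, then acc=4, then (!((acc * -3) < (-(-3)))) is false, then acc=32, then acc=-1, then returns 3; agreement on 3.
Sweeping the whole domain (63 inputs) finds no disagreement.
verdict: equivalent


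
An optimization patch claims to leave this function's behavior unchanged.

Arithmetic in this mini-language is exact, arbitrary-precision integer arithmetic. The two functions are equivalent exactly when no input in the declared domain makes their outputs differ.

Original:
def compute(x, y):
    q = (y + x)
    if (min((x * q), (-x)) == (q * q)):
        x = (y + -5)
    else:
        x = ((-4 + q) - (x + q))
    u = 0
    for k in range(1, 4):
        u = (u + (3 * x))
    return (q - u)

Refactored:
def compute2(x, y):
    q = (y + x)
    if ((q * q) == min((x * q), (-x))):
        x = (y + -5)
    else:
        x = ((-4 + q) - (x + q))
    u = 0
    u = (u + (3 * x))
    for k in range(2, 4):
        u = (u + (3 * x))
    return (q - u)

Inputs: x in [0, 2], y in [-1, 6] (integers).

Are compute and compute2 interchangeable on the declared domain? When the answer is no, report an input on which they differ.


The two versions differ — the changes include statement counts differ, arithmetic usage differs, constant usage differs, loop structure differs.
One worked example (x=0, y=4) — compute: q=4, then (min((x * q), (-x)) == (q * q)) is false, then x=-4, then u=0, then (k=1), then u=-12, then (k=2), then u=-24, then (k=3), then u=-36, then returns 40; compute2: q=4, then ((q * q) == min((x * q), (-x))) is false, then x=-4, then u=0, then u=-12, then (k=2), then u=-24, then (k=3), then u=-36, then returns 40; agreement on 40.
Across all 24 domain points the two functions coincide.
verdict: equivalent


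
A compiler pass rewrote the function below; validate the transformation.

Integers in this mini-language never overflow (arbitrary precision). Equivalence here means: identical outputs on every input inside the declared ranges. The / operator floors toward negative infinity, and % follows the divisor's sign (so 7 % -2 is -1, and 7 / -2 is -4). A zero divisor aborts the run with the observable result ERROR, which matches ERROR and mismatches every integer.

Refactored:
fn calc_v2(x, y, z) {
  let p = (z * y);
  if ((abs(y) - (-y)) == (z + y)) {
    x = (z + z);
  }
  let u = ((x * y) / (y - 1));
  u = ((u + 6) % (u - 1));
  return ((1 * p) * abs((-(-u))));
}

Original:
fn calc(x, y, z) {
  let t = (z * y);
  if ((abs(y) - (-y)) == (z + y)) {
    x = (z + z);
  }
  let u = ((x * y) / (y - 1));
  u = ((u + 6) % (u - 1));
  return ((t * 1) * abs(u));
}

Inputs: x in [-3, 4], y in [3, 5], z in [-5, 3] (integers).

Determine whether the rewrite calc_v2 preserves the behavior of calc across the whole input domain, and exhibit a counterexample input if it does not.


The two are interchangeable: local variable names differ, and every declared input agrees.
As a probe, take x=0, y=5, z=3: calc runs t = 15; ((abs(y) - (-y)) == (z + y)) -> false; u = 0; u = 0; return 0; calc_v2 runs p = 15; ((abs(y) - (-y)) == (z + y)) -> false; u = 0; u = 0; return 0; both end at 0.
Every one of the 216 inputs gives matching results.
verdict: equivalent


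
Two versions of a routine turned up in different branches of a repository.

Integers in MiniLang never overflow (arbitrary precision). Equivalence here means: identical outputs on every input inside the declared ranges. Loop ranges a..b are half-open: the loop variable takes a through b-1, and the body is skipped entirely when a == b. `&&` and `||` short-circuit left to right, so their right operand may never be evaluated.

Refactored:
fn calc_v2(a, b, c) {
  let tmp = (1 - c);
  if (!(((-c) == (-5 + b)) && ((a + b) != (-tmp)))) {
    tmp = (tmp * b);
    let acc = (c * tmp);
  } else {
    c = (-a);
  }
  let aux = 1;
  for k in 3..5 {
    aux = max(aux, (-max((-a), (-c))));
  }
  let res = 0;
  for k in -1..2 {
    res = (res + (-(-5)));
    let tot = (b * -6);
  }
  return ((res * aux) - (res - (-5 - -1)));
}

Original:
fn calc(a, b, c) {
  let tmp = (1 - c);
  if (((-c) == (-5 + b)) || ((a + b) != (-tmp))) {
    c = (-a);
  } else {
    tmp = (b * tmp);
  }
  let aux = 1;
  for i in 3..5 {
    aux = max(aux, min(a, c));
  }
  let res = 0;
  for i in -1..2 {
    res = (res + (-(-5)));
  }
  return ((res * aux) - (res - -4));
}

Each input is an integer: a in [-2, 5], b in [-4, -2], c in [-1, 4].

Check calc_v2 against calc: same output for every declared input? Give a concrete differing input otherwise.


Consider the input a=2, b=-4, c=2.
calc: tmp := -1 | (((-c) == (-5 + b)) || ((a + b) != (-tmp))): true | c := -2 | aux := 1 | iter i=3: | aux := 1 | iter i=4: | aux := 1 | res := 0 | iter i=-1: | res := 5 | iter i=0: | res := 10 | iter i=1: | res := 15 | result -4
calc_v2: tmp := -1 | (!(((-c) == (-5 + b)) && ((a + b) != (-tmp)))): true | tmp := 4 | acc := 8 | aux := 1 | iter k=3: | aux := 2 | iter k=4: | aux := 2 | res := 0 | iter k=-1: | res := 5 | tot := 24 | iter k=0: | res := 10 | tot := 24 | iter k=1: | res := 15 | tot := 24 | result 11
-4 vs 11 — the two versions disagree here.
verdict: not equivalent; witness: a=2, b=-4, c=2


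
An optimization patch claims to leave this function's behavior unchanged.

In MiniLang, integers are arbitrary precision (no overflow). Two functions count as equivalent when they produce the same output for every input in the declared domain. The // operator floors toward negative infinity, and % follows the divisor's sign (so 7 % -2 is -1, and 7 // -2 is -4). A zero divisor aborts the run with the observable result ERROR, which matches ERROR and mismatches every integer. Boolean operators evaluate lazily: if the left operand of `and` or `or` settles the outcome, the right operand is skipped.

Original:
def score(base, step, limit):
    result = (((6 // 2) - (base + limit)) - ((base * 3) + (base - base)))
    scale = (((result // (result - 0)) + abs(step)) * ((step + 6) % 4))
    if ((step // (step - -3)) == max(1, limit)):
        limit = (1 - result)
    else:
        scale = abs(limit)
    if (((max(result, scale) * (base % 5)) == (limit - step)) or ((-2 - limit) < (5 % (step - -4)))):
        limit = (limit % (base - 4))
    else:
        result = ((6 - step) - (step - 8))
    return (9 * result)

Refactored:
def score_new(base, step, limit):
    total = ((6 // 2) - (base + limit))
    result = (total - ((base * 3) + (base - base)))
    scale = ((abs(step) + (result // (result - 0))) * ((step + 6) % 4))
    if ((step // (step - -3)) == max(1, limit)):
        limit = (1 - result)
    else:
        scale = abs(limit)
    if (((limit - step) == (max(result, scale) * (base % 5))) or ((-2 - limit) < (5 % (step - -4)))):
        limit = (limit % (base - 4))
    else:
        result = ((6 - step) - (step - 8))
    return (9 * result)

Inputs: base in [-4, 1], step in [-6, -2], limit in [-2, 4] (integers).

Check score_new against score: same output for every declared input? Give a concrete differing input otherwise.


Behavior is preserved: although local variable names differ, statement counts differ, the outputs never diverge.
As a probe, take base=-4, step=-4, limit=1: score runs result := 18 | scale := 10 | ((step // (step - -3)) == max(1, limit)): false | scale := 1 | divide-by-zero, output ERROR; score_new runs total := 6 | result := 18 | scale := 10 | ((step // (step - -3)) == max(1, limit)): false | scale := 1 | divide-by-zero, output ERROR; both end at ERROR.
Across all 210 domain points the two functions coincide.
verdict: equivalent


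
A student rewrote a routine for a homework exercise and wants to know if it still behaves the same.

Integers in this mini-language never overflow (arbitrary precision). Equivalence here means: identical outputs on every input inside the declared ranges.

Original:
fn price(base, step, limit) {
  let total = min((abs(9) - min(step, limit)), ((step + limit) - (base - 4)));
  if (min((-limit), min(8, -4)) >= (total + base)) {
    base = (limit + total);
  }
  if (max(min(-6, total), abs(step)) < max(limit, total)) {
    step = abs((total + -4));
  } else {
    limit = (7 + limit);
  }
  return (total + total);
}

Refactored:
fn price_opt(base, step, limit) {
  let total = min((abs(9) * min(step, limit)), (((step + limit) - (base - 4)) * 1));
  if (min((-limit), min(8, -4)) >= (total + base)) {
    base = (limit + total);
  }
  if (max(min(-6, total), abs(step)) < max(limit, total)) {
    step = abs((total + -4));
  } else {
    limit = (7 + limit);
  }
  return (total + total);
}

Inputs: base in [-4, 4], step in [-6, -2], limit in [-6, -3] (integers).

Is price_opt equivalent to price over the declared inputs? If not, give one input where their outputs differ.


At base=-4, step=-6, limit=-6: price gives -8, price_opt gives -108.
verdict: not equivalent; witness: base=-4, step=-6, limit=-6


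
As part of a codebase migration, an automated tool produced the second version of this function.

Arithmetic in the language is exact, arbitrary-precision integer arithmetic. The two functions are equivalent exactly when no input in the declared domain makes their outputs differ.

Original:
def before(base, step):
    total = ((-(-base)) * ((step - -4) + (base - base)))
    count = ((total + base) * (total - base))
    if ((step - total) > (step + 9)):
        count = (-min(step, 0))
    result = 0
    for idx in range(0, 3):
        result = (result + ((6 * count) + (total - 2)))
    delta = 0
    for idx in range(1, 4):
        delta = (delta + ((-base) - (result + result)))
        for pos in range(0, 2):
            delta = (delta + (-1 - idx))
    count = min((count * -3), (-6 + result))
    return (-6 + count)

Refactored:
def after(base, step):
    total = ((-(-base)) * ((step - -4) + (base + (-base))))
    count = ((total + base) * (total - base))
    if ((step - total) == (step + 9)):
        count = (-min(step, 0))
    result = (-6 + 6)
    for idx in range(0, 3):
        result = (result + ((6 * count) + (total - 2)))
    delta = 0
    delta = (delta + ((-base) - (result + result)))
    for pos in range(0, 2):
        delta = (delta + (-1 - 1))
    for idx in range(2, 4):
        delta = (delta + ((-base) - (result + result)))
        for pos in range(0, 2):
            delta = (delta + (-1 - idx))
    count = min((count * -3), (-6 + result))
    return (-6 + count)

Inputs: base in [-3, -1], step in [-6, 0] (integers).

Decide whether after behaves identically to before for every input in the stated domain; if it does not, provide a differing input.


The rewrite breaks on base=-3, step=-1, where the results are -222 and -27.
before: total=-9, then count=72, then ((step - total) > (step + 9)) is false, then result=0, then (idx=0), then result=421, then (idx=1), then result=842, then (idx=2), then result=1263, then delta=0, then (idx=1), then delta=-2523, then (pos=0), then delta=-2525, then (pos=1), then delta=-2527, then (idx=2), then delta=-5050, then (pos=0), then delta=-5053, then (pos=1), then delta=-5056, then (idx=3), then delta=-7579, then (pos=0), then delta=-7583, then (pos=1), then delta=-7587, then count=-216, then returns -222
after: total=-9, then count=72, then ((step - total) == (step + 9)) is true, then count=1, then result=0, then (idx=0), then result=-5, then (idx=1), then result=-10, then (idx=2), then result=-15, then delta=0, then delta=33, then (pos=0), then delta=31, then (pos=1), then delta=29, then (idx=2), then delta=62, then (pos=0), then delta=59, then (pos=1), then delta=56, then (idx=3), then delta=89, then (pos=0), then delta=85, then (pos=1), then delta=81, then count=-21, then returns -27
verdict: not equivalent; witness: base=-3, step=-1


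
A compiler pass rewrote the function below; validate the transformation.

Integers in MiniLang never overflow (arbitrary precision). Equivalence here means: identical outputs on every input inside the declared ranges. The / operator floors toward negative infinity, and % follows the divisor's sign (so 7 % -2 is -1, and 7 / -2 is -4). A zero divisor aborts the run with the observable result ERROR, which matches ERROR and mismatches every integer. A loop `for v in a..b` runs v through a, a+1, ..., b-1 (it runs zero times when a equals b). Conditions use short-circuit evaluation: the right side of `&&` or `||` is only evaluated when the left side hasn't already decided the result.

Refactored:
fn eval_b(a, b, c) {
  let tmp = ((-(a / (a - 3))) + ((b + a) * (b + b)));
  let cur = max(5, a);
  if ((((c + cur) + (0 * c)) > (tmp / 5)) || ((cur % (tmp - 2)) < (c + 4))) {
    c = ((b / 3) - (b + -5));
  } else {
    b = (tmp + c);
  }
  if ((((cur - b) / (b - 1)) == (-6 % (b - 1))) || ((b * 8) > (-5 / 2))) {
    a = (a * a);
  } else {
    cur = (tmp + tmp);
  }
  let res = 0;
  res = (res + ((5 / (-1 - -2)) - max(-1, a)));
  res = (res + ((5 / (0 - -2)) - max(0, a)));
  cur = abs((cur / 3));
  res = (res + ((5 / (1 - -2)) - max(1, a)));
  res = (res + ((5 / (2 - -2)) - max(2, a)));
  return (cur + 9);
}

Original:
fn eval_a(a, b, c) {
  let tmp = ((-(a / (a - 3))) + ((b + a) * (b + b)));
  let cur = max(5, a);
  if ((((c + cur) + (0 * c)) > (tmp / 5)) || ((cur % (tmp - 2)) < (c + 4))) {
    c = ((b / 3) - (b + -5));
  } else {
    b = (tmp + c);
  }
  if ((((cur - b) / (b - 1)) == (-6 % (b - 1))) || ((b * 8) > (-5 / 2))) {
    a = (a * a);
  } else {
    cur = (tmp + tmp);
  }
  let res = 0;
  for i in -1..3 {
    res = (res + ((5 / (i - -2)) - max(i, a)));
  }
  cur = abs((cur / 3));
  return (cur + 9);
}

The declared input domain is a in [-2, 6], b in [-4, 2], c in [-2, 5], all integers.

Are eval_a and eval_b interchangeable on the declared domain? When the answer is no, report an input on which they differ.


Behavior is preserved: although min/max/abs usage differs, plus local variable names differ, plus statement counts differ, plus loop structure differs, plus arithmetic usage differs, plus constant usage differs, the outputs never diverge.
Tracing a=0, b=-3, c=-1: eval_a: tmp := 18 | cur := 5 | ((((c + cur) + (0 * c)) > (tmp / 5)) || ((cur % (tmp - 2)) < (c + 4))): true | c := 7 | ((((cur - b) / (b - 1)) == (-6 % (b - 1))) || ((b * 8) > (-5 / 2))): true | a := 0 | res := 0 | iter i=-1: | res := 5 | iter i=0: | res := 7 | iter i=1: | res := 7 | iter i=2: | res := 6 | cur := 1 | result 10 | eval_b: tmp := 18 | cur := 5 | ((((c + cur) + (0 * c)) > (tmp / 5)) || ((cur % (tmp - 2)) < (c + 4))): true | c := 7 | ((((cur - b) / (b - 1)) == (-6 % (b - 1))) || ((b * 8) > (-5 / 2))): true | a := 0 | res := 0 | res := 5 | res := 7 | cur := 1 | res := 7 | res := 6 | result 10 — matching result 10.
Sweeping the whole domain (504 inputs) finds no disagreement.
verdict: equivalent


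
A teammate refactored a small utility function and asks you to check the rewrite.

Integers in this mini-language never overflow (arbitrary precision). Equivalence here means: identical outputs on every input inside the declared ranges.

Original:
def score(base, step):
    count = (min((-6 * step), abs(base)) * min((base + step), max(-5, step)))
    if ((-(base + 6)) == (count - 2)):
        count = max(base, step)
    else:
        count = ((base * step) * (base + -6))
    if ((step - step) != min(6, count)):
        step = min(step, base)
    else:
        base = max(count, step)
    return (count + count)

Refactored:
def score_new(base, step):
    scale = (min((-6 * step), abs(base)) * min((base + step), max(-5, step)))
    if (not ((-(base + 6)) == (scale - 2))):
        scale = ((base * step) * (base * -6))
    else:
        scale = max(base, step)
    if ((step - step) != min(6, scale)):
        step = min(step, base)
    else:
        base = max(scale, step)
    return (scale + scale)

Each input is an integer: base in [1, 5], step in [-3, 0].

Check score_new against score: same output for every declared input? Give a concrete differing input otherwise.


At base=1, step=-3: score gives 30, score_new gives 36.
verdict: not equivalent; witness: base=1, step=-3


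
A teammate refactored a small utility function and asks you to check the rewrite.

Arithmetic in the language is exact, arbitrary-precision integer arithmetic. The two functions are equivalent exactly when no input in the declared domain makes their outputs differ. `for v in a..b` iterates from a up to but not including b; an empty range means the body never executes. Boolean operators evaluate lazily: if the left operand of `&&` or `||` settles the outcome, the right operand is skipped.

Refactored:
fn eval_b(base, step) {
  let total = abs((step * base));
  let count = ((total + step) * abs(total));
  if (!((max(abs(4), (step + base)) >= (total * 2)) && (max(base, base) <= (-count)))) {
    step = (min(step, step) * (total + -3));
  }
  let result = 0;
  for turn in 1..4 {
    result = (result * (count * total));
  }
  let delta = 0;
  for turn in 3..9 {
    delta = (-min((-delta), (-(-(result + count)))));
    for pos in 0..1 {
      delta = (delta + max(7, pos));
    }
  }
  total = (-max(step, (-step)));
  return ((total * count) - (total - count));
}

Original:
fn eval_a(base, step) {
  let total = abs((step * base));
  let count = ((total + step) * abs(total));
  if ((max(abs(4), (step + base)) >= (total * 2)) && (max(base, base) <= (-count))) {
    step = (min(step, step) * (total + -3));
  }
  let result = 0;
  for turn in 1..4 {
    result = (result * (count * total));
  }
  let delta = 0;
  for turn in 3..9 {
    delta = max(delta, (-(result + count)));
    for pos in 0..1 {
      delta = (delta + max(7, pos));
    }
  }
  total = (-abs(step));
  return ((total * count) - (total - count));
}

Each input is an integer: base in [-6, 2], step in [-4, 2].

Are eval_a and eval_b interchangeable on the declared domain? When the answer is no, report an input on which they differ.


Consider the input base=-6, step=-4.
eval_a: total := 24 | count := 480 | ((max(abs(4), (step + base)) >= (total * 2)) && (max(base, base) <= (-count))): false | result := 0 | iter turn=1: | result := 0 | iter turn=2: | result := 0 | iter turn=3: | result := 0 | delta := 0 | iter turn=3: | delta := 0 | iter pos=0: | delta := 7 | iter turn=4: | delta := 7 | iter pos=0: | delta := 14 | iter turn=5: | delta := 14 | iter pos=0: | delta := 21 | iter turn=6: | delta := 21 | iter pos=0: | delta := 28 | iter turn=7: | delta := 28 | iter pos=0: | delta := 35 | iter turn=8: | delta := 35 | iter pos=0: | delta := 42 | total := -4 | result -1436
eval_b: total := 24 | count := 480 | (!((max(abs(4), (step + base)) >= (total * 2)) && (max(base, base) <= (-count)))): true | step := -84 | result := 0 | iter turn=1: | result := 0 | iter turn=2: | result := 0 | iter turn=3: | result := 0 | delta := 0 | iter turn=3: | delta := 0 | iter pos=0: | delta := 7 | iter turn=4: | delta := 7 | iter pos=0: | delta := 14 | iter turn=5: | delta := 14 | iter pos=0: | delta := 21 | iter turn=6: | delta := 21 | iter pos=0: | delta := 28 | iter turn=7: | delta := 28 | iter pos=0: | delta := 35 | iter turn=8: | delta := 35 | iter pos=0: | delta := 42 | total := -84 | result -39756
-1436 and -39756 differ, so these are not the same function on this domain.
verdict: not equivalent; witness: base=-6, step=-4


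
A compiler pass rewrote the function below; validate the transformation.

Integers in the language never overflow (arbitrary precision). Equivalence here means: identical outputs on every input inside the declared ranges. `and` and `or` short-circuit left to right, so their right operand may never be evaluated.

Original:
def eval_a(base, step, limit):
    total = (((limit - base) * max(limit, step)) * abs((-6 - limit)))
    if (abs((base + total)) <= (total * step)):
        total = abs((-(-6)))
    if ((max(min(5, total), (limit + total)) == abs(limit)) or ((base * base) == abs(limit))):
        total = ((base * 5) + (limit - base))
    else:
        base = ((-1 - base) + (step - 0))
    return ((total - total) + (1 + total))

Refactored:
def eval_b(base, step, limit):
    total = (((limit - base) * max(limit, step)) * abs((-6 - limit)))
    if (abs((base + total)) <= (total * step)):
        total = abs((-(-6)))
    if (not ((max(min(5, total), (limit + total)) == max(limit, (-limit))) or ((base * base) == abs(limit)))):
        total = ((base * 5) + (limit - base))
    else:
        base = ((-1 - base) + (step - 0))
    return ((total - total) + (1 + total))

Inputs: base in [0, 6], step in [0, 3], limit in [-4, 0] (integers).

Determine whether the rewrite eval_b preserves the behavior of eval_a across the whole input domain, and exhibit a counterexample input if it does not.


Try base=0, step=0, limit=-4.
eval_a: total := 0 | (abs((base + total)) <= (total * step)): true | total := 6 | ((max(min(5, total), (limit + total)) == abs(limit)) or ((base * base) == abs(limit))): false | base := -1 | result 7
eval_b: total := 0 | (abs((base + total)) <= (total * step)): true | total := 6 | (not ((max(min(5, total), (limit + total)) == max(limit, (-limit))) or ((base * base) == abs(limit)))): true | total := -4 | result -3
7 vs -3 — the two versions disagree here.
verdict: not equivalent; witness: base=0, step=0, limit=-4


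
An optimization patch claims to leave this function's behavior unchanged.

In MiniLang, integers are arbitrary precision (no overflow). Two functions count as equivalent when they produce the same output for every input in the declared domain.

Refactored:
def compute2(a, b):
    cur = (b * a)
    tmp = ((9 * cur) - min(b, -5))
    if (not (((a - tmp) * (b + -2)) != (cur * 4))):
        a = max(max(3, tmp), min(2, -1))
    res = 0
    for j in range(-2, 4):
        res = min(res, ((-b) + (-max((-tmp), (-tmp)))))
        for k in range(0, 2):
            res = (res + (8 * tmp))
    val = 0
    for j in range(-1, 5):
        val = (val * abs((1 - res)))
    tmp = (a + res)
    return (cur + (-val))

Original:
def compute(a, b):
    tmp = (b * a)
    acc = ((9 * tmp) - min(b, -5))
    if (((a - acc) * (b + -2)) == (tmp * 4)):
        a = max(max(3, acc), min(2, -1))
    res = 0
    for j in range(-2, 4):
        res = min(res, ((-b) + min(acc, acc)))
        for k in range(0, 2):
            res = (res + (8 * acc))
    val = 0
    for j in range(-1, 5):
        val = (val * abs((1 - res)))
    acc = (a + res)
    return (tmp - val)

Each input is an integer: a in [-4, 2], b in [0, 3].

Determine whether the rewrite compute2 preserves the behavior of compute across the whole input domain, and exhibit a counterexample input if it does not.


Although min/max/abs usage differs; arithmetic usage differs; local variable names differ; boolean connective usage differs; comparison usage differs, 28/28 inputs agree.
verdict: equivalent


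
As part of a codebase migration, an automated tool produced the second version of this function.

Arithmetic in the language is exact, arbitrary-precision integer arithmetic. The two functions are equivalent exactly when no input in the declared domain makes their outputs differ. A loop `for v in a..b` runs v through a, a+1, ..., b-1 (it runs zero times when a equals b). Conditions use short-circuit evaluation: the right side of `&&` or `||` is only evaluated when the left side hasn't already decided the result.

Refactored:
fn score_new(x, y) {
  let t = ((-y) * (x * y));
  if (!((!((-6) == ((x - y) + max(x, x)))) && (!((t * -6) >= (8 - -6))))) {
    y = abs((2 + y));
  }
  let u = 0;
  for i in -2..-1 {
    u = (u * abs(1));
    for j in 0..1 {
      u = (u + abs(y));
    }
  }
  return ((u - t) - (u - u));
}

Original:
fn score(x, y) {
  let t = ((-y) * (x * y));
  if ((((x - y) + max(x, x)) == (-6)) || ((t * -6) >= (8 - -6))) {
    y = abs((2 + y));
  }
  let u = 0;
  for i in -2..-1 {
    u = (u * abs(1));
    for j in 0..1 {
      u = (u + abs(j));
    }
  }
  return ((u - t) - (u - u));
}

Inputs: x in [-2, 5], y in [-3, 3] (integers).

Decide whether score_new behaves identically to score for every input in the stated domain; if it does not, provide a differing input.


x=-2, y=-3 yields -18 from score but -15 from score_new.
verdict: not equivalent; witness: x=-2, y=-3


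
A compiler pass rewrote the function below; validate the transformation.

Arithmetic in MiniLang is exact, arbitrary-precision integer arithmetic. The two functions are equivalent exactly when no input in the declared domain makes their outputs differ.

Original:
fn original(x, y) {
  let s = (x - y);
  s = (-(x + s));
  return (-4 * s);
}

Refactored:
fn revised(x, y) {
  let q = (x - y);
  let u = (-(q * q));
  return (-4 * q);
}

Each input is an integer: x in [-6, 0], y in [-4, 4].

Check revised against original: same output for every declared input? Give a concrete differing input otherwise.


Evaluate both at x=-6, y=-4.
original: s := -2 | s := 8 | result -32
revised: q := -2 | u := -4 | result 8
-32 against 8: the behavior changed.
verdict: not equivalent; witness: x=-6, y=-4


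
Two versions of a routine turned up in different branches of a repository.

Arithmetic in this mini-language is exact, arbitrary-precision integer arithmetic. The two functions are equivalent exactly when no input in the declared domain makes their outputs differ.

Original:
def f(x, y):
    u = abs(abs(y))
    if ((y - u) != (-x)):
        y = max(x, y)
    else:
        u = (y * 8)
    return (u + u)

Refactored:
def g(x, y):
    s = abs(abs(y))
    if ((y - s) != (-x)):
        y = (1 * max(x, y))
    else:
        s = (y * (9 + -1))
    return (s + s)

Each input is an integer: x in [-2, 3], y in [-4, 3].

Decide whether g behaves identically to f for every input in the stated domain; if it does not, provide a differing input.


Reading the diff, among the changes: arithmetic usage differs, and constant usage differs, and local variable names differ.
Tracing x=1, y=-2: f: u = 2; ((y - u) != (-x)) -> true; y = 1; return 4 | g: s = 2; ((y - s) != (-x)) -> true; y = 1; return 4 — matching result 4.
Every one of the 48 inputs gives matching results.
verdict: equivalent
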